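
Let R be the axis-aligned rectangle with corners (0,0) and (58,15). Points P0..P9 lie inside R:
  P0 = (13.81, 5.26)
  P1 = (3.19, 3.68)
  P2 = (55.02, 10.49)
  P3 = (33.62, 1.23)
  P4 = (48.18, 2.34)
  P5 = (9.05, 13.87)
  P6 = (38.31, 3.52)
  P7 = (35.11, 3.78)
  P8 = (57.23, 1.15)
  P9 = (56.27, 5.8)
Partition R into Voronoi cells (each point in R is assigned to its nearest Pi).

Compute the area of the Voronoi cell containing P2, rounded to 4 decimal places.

Area of P2's cell: 86.5513

1. box [0,58]×[0,15]: [(0, 0) (58, 0) (58, 15) (0, 15)]
2. ⊥bis P2·P0 via (34.415,7.875): [(35.4144, 0) (58, 0) (58, 15) (33.5108, 15)]  |A|=353.0611
3. ⊥bis P2·P1 via (29.105,7.085): [(35.4144, 0) (58, 0) (58, 15) (33.5108, 15)]  |A|=353.0611
4. ⊥bis P2·P3 via (44.32,5.86): [(46.8557, 0) (58, 0) (58, 15) (40.365, 15)]  |A|=215.8447
5. ⊥bis P2·P4 via (51.6,6.415): [(58, 1.0437) (58, 15) (41.3708, 15)]  |A|=116.041
6. ⊥bis P2·P5 via (32.035,12.18): [(58, 1.0437) (58, 15) (41.3708, 15)]  |A|=116.041
7. ⊥bis P2·P6 via (46.665,7.005): [(44.3855, 12.4698) (58, 1.0437) (58, 15) (43.3302, 15)]  |A|=113.5622
8. ⊥bis P2·P7 via (45.065,7.135): [(44.3855, 12.4698) (58, 1.0437) (58, 15) (43.3302, 15)]  |A|=113.5622
9. ⊥bis P2·P8 via (56.125,5.82): [(44.3855, 12.4698) (53.1482, 5.1156) (58, 6.2637) (58, 15) (43.3302, 15)]  |A|=100.8992
10. ⊥bis P2·P9 via (55.645,8.145): [(44.3855, 12.4698) (51.0105, 6.9098) (58, 8.7727) (58, 15) (43.3302, 15)]  |A|=86.5513
11. canonical 5-gon: [(44.3855, 12.4698) (51.0105, 6.9098) (58, 8.7727) (58, 15) (43.3302, 15)]
12. shoelace: 86.5513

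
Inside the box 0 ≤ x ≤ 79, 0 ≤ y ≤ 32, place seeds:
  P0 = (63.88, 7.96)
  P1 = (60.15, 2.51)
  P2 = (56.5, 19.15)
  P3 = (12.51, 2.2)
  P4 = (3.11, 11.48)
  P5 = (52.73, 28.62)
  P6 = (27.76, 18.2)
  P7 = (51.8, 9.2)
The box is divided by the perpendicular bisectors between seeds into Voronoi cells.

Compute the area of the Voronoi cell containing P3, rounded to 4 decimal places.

Area of P3's cell: 217.7376

1. box [0,79]×[0,32]: [(0, 0) (79, 0) (79, 32) (0, 32)]
2. ⊥bis P3·P0 via (38.195,5.08): [(0, 0) (38.7646, 0) (35.1765, 32) (0, 32)]  |A|=1183.0581
3. ⊥bis P3·P1 via (36.33,2.355): [(0, 0) (36.3453, 0) (36.1963, 22.9054) (35.1765, 32) (0, 32)]  |A|=1155.3507
4. ⊥bis P3·P2 via (34.505,10.675): [(0, 0) (36.3453, 0) (36.3063, 6.0002) (26.2882, 32) (0, 32)]  |A|=1031.6834
5. ⊥bis P3·P4 via (7.81,6.84): [(1.0573, 0) (36.3453, 0) (36.3063, 6.0002) (28.0738, 27.3658)]  |A|=507.1236
6. ⊥bis P3·P5 via (32.62,15.41): [(26.0878, 25.3542) (1.0573, 0) (36.3453, 0) (36.3063, 6.0002) (32.7664, 15.1871)]  |A|=490.3103
7. ⊥bis P3·P6 via (20.135,10.2): [(15.494, 14.6234) (1.0573, 0) (30.8366, 0)]  |A|=217.7376
8. ⊥bis P3·P7 via (32.155,5.7): [(15.494, 14.6234) (1.0573, 0) (30.8366, 0)]  |A|=217.7376
9. canonical 3-gon: [(15.494, 14.6234) (1.0573, 0) (30.8366, 0)]
10. shoelace: 217.7376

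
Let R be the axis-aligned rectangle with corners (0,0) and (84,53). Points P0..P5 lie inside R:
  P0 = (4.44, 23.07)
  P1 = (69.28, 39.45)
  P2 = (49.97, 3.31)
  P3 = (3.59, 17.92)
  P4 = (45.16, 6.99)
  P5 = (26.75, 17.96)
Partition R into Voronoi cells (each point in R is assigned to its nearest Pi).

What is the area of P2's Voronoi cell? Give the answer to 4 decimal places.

1. box [0,84]×[0,53]: [(0, 0) (84, 0) (84, 53) (0, 53)]
2. ⊥bis P2·P0 via (27.205,13.19): [(21.4805, 0) (84, 0) (84, 53) (44.4825, 53)]  |A|=2703.9787
3. ⊥bis P2·P1 via (59.625,21.38): [(36.1931, 33.8999) (21.4805, 0) (84, 0) (84, 8.3562)]  |A|=1259.4436
4. ⊥bis P2·P3 via (26.78,10.615): [(36.1931, 33.8999) (28.6134, 16.4351) (23.4362, 0) (84, 0) (84, 8.3562)]  |A|=1243.3729
5. ⊥bis P2·P4 via (47.565,5.15): [(59.8785, 21.2446) (43.6249, 0) (84, 0) (84, 8.3562)]  |A|=529.6574
6. ⊥bis P2·P5 via (38.36,10.635): [(59.8785, 21.2446) (43.6249, 0) (84, 0) (84, 8.3562)]  |A|=529.6574
7. canonical 4-gon: [(59.8785, 21.2446) (43.6249, 0) (84, 0) (84, 8.3562)]
8. shoelace: 529.6574

Area of P2's cell: 529.6574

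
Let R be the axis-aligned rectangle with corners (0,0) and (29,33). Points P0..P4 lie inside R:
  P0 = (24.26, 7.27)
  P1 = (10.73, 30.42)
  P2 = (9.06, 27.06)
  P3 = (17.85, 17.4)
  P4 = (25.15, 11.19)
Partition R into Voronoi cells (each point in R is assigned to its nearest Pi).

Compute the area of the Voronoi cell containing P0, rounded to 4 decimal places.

1. box [0,29]×[0,33]: [(0, 0) (29, 0) (29, 33) (0, 33)]
2. ⊥bis P0·P1 via (17.495,18.845): [(0, 8.6201) (0, 0) (29, 0) (29, 25.5691)]  |A|=495.7427
3. ⊥bis P0·P2 via (16.66,17.165): [(23.1517, 22.1511) (0, 4.369) (0, 0) (29, 0) (29, 25.5691)]  |A|=446.5334
4. ⊥bis P0·P3 via (21.055,12.335): [(1.5615, 0) (29, 0) (29, 17.3624)]  |A|=238.1992
5. ⊥bis P0·P4 via (24.705,9.23): [(18.4076, 10.6598) (1.5615, 0) (29, 0) (29, 8.2549)]  |A|=189.9638
6. canonical 4-gon: [(18.4076, 10.6598) (1.5615, 0) (29, 0) (29, 8.2549)]
7. shoelace: 189.9638

Area of P0's cell: 189.9638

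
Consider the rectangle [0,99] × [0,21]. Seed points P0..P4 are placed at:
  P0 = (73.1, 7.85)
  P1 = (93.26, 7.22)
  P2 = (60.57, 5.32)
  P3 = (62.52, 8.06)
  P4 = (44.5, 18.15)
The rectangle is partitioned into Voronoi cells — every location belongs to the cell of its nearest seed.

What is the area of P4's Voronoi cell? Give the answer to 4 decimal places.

1. box [0,99]×[0,21]: [(0, 0) (99, 0) (99, 21) (0, 21)]
2. ⊥bis P4·P0 via (58.8,13): [(0, 0) (54.1182, 0) (61.6811, 21) (0, 21)]  |A|=1215.8927
3. ⊥bis P4·P1 via (68.88,12.685): [(0, 0) (54.1182, 0) (61.6811, 21) (0, 21)]  |A|=1215.8927
4. ⊥bis P4·P2 via (52.535,11.735): [(0, 0) (43.166, 0) (59.932, 21) (0, 21)]  |A|=1082.529
5. ⊥bis P4·P3 via (53.51,13.105): [(0, 0) (43.166, 0) (53.2311, 12.6068) (57.9307, 21) (0, 21)]  |A|=1074.1302
6. canonical 5-gon: [(0, 0) (43.166, 0) (53.2311, 12.6068) (57.9307, 21) (0, 21)]
7. shoelace: 1074.1302

Area of P4's cell: 1074.1302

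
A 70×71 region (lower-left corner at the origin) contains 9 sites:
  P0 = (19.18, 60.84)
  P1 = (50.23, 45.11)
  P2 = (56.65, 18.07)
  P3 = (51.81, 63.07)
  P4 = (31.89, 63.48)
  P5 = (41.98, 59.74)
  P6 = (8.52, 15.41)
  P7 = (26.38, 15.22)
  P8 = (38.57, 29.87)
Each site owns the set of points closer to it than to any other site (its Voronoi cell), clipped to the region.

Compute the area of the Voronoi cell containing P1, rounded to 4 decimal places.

Area of P1's cell: 572.5012

1. box [0,70]×[0,71]: [(0, 0) (70, 0) (70, 71) (0, 71)]
2. ⊥bis P1·P0 via (34.705,52.975): [(7.8677, 0) (70, 0) (70, 71) (43.8365, 71)]  |A|=3134.4991
3. ⊥bis P1·P2 via (53.44,31.59): [(19.8285, 23.6098) (70, 35.5218) (70, 71) (43.8365, 71)]  |A|=1509.9451
4. ⊥bis P1·P3 via (51.02,54.09): [(35.9419, 55.4165) (19.8285, 23.6098) (70, 35.5218) (70, 52.4203)]  |A|=989.6897
5. ⊥bis P1·P4 via (41.06,54.295): [(41.6779, 54.9119) (29.5545, 42.8083) (19.8285, 23.6098) (70, 35.5218) (70, 52.4203)]  |A|=951.9179
6. ⊥bis P1·P5 via (46.105,52.425): [(49.3224, 54.2393) (30.2075, 43.4603) (29.5545, 42.8083) (19.8285, 23.6098) (70, 35.5218) (70, 52.4203)]  |A|=904.2897
7. ⊥bis P1·P6 via (29.375,30.26): [(49.3224, 54.2393) (30.2075, 43.4603) (29.5545, 42.8083) (25.7655, 35.3291) (32.045, 26.5103) (70, 35.5218) (70, 52.4203)]  |A|=841.3154
8. ⊥bis P1·P7 via (38.305,30.165): [(49.3224, 54.2393) (30.2075, 43.4603) (29.5545, 42.8083) (27.5122, 38.7769) (40.3994, 28.4938) (70, 35.5218) (70, 52.4203)]  |A|=767.0531
9. ⊥bis P1·P8 via (44.4,37.49): [(49.3224, 54.2393) (33.8857, 45.5344) (52.4261, 31.3493) (70, 35.5218) (70, 52.4203)]  |A|=572.5012
10. canonical 5-gon: [(49.3224, 54.2393) (33.8857, 45.5344) (52.4261, 31.3493) (70, 35.5218) (70, 52.4203)]
11. shoelace: 572.5012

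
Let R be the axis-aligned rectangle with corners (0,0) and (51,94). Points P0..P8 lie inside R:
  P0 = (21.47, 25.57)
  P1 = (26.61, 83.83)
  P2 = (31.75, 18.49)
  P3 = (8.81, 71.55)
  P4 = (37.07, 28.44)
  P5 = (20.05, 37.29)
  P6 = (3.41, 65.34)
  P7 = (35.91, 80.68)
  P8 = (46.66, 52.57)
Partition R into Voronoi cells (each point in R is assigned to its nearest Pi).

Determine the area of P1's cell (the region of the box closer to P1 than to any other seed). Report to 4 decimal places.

1. box [0,51]×[0,94]: [(0, 0) (51, 0) (51, 94) (0, 94)]
2. ⊥bis P1·P0 via (24.04,54.7): [(0, 56.8209) (51, 52.3214) (51, 94) (0, 94)]  |A|=2010.8692
3. ⊥bis P1·P2 via (29.18,51.16): [(0, 56.8209) (47.6743, 52.6149) (51, 52.8765) (51, 94) (0, 94)]  |A|=2009.9463
4. ⊥bis P1·P3 via (17.71,77.69): [(34.1882, 53.8047) (47.6743, 52.6149) (51, 52.8765) (51, 94) (6.4579, 94)]  |A|=1244.6144
5. ⊥bis P1·P4 via (31.84,56.135): [(32.4952, 56.2587) (51, 59.7532) (51, 94) (6.4579, 94)]  |A|=1157.4025
6. ⊥bis P1·P5 via (23.33,60.56): [(30.1954, 59.5923) (41.6202, 57.9819) (51, 59.7532) (51, 94) (6.4579, 94)]  |A|=1140.2116
7. ⊥bis P1·P6 via (15.01,74.585): [(30.1954, 59.5923) (41.6202, 57.9819) (51, 59.7532) (51, 94) (6.4579, 94)]  |A|=1140.2116
8. ⊥bis P1·P7 via (31.26,82.255): [(25.761, 66.0199) (35.2381, 94) (6.4579, 94)]  |A|=402.636
9. ⊥bis P1·P8 via (36.635,68.2): [(25.761, 66.0199) (35.2381, 94) (6.4579, 94)]  |A|=402.636
10. canonical 3-gon: [(25.761, 66.0199) (35.2381, 94) (6.4579, 94)]
11. shoelace: 402.636

Area of P1's cell: 402.6360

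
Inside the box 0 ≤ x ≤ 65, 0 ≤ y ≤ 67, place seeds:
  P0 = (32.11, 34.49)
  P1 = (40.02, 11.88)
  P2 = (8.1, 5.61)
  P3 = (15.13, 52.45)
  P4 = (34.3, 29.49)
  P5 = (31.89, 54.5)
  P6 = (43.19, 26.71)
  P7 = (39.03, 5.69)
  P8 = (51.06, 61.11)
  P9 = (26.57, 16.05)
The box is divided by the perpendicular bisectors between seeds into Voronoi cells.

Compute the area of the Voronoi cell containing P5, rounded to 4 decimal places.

1. box [0,65]×[0,67]: [(0, 0) (65, 0) (65, 67) (0, 67)]
2. ⊥bis P5·P0 via (32,44.495): [(0, 44.1432) (65, 44.8578) (65, 67) (0, 67)]  |A|=1462.4677
3. ⊥bis P5·P1 via (35.955,33.19): [(0, 44.1432) (65, 44.8578) (65, 67) (0, 67)]  |A|=1462.4677
4. ⊥bis P5·P2 via (19.995,30.055): [(0, 44.1432) (65, 44.8578) (65, 67) (0, 67)]  |A|=1462.4677
5. ⊥bis P5·P3 via (23.51,53.475): [(24.6183, 44.4138) (65, 44.8578) (65, 67) (21.8557, 67)]  |A|=934.3014
6. ⊥bis P5·P4 via (33.095,41.995): [(24.6183, 44.4138) (62.5214, 44.8306) (65, 45.0694) (65, 67) (21.8557, 67)]  |A|=934.0392
7. ⊥bis P5·P6 via (37.54,40.605): [(24.6183, 44.4138) (47.5265, 44.6657) (65, 51.7708) (65, 67) (21.8557, 67)]  |A|=873.9041
8. ⊥bis P5·P7 via (35.46,30.095): [(24.6183, 44.4138) (47.5265, 44.6657) (65, 51.7708) (65, 67) (21.8557, 67)]  |A|=873.9041
9. ⊥bis P5·P8 via (41.475,57.805): [(24.6183, 44.4138) (46.0113, 44.649) (38.3045, 67) (21.8557, 67)]  |A|=425.7406
10. ⊥bis P5·P9 via (29.23,35.275): [(24.6183, 44.4138) (46.0113, 44.649) (38.3045, 67) (21.8557, 67)]  |A|=425.7406
11. canonical 4-gon: [(24.6183, 44.4138) (46.0113, 44.649) (38.3045, 67) (21.8557, 67)]
12. shoelace: 425.7406

Area of P5's cell: 425.7406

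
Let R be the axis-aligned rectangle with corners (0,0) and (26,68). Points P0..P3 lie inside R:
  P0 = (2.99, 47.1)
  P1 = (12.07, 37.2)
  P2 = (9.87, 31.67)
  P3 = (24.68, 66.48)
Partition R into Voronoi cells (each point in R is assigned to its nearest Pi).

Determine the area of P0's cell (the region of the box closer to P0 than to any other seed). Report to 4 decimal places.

Area of P0's cell: 326.8061

1. box [0,26]×[0,68]: [(0, 0) (26, 0) (26, 68) (0, 68)]
2. ⊥bis P0·P1 via (7.53,42.15): [(0, 35.2437) (26, 59.0902) (26, 68) (0, 68)]  |A|=541.6598
3. ⊥bis P0·P2 via (6.43,39.385): [(0, 36.518) (2.7038, 37.7235) (26, 59.0902) (26, 68) (0, 68)]  |A|=539.9372
4. ⊥bis P0·P3 via (13.835,56.79): [(0, 36.518) (2.7038, 37.7235) (18.1845, 51.922) (3.8189, 68) (0, 68)]  |A|=326.8061
5. canonical 5-gon: [(0, 36.518) (2.7038, 37.7235) (18.1845, 51.922) (3.8189, 68) (0, 68)]
6. shoelace: 326.8061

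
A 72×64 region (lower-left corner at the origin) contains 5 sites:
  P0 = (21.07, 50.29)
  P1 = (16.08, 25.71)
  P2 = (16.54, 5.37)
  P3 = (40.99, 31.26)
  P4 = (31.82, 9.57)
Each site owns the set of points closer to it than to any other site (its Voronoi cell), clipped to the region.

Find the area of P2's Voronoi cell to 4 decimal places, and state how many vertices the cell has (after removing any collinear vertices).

1. box [0,72]×[0,64]: [(0, 0) (72, 0) (72, 64) (0, 64)]
2. ⊥bis P2·P0 via (18.805,27.83): [(0, 29.7264) (0, 0) (72, 0) (72, 22.4655)]  |A|=1878.9087
3. ⊥bis P2·P1 via (16.31,15.54): [(0, 15.1711) (0, 0) (72, 0) (72, 16.7995)]  |A|=1150.9416
4. ⊥bis P2·P3 via (28.765,18.315): [(31.3434, 15.88) (0, 15.1711) (0, 0) (48.1587, 0)]  |A|=620.1373
5. ⊥bis P2·P4 via (24.18,7.47): [(21.9269, 15.667) (0, 15.1711) (0, 0) (26.2333, 0)]  |A|=371.8267
6. canonical 4-gon: [(21.9269, 15.667) (0, 15.1711) (0, 0) (26.2333, 0)]
7. shoelace: 371.8267

Area of P2's cell: 371.8267 (4 vertices)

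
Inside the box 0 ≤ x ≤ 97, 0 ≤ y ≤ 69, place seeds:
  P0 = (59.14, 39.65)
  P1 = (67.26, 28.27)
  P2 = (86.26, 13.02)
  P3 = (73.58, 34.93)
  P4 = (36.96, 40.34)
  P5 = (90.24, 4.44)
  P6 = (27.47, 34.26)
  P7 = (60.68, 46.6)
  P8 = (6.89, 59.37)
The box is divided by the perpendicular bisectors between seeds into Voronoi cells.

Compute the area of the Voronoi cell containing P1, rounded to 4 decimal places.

1. box [0,97]×[0,69]: [(0, 0) (97, 0) (97, 69) (0, 69)]
2. ⊥bis P1·P0 via (63.2,33.96): [(15.6058, 0) (97, 0) (97, 58.0774)]  |A|=2363.5813
3. ⊥bis P1·P2 via (76.76,20.645): [(15.6058, 0) (60.1897, 0) (97, 45.862) (97, 58.0774)]  |A|=1519.4828
4. ⊥bis P1·P3 via (70.42,31.6): [(65.9016, 35.8877) (15.6058, 0) (60.1897, 0) (79.0101, 23.4484)]  |A|=1070.7491
5. ⊥bis P1·P4 via (52.11,34.305): [(65.9016, 35.8877) (47.5141, 22.7676) (38.4446, 0) (60.1897, 0) (79.0101, 23.4484)]  |A|=810.757
6. ⊥bis P1·P5 via (78.75,16.355): [(65.9016, 35.8877) (47.5141, 22.7676) (38.4446, 0) (60.1897, 0) (79.0101, 23.4484)]  |A|=810.757
7. ⊥bis P1·P6 via (47.365,31.265): [(65.9016, 35.8877) (47.5141, 22.7676) (45.2181, 17.004) (42.6584, 0) (60.1897, 0) (79.0101, 23.4484)]  |A|=774.9318
8. ⊥bis P1·P7 via (63.97,37.435): [(65.9016, 35.8877) (47.5141, 22.7676) (45.2181, 17.004) (42.6584, 0) (60.1897, 0) (79.0101, 23.4484)]  |A|=774.9318
9. ⊥bis P1·P8 via (37.075,43.82): [(65.9016, 35.8877) (47.5141, 22.7676) (45.2181, 17.004) (42.6584, 0) (60.1897, 0) (79.0101, 23.4484)]  |A|=774.9318
10. canonical 6-gon: [(65.9016, 35.8877) (47.5141, 22.7676) (45.2181, 17.004) (42.6584, 0) (60.1897, 0) (79.0101, 23.4484)]
11. shoelace: 774.9318

Area of P1's cell: 774.9318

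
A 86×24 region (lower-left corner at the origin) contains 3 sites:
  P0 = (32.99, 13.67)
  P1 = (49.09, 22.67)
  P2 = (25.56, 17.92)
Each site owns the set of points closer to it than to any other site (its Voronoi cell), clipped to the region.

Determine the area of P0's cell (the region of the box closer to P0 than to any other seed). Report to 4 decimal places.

1. box [0,86]×[0,24]: [(0, 0) (86, 0) (86, 24) (0, 24)]
2. ⊥bis P0·P1 via (41.04,18.17): [(0, 0) (51.1971, 0) (37.781, 24) (0, 24)]  |A|=1067.7376
3. ⊥bis P0·P2 via (29.275,15.795): [(20.2402, 0) (51.1971, 0) (37.781, 24) (33.9683, 24)]  |A|=417.2359
4. canonical 4-gon: [(20.2402, 0) (51.1971, 0) (37.781, 24) (33.9683, 24)]
5. shoelace: 417.2359

Area of P0's cell: 417.2359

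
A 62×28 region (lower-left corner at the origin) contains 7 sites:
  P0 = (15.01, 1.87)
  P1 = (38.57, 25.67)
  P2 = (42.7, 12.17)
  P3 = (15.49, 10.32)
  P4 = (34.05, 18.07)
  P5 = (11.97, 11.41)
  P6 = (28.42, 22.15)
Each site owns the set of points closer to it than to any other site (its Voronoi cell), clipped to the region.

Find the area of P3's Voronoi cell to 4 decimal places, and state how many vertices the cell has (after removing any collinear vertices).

Area of P3's cell: 142.1328 (4 vertices)

1. box [0,62]×[0,28]: [(0, 0) (62, 0) (62, 28) (0, 28)]
2. ⊥bis P3·P0 via (15.25,6.095): [(0, 6.9613) (62, 3.4394) (62, 28) (0, 28)]  |A|=1413.5798
3. ⊥bis P3·P1 via (27.03,17.995): [(0, 6.9613) (35.7177, 4.9323) (20.3759, 28) (0, 28)]  |A|=610.7395
4. ⊥bis P3·P2 via (29.095,11.245): [(0, 6.9613) (29.5002, 5.2855) (28.819, 15.3052) (20.3759, 28) (0, 28)]  |A|=579.7112
5. ⊥bis P3·P4 via (24.77,14.195): [(0, 6.9613) (28.4657, 5.3443) (19.0055, 28) (0, 28)]  |A|=514.7334
6. ⊥bis P3·P5 via (13.73,10.865): [(12.3047, 6.2623) (28.4657, 5.3443) (19.023, 27.9581)]  |A|=178.3966
7. ⊥bis P3·P6 via (21.955,16.235): [(17.0522, 21.5937) (12.3047, 6.2623) (28.4657, 5.3443) (25.5664, 12.2878)]  |A|=142.1328
8. canonical 4-gon: [(17.0522, 21.5937) (12.3047, 6.2623) (28.4657, 5.3443) (25.5664, 12.2878)]
9. shoelace: 142.1328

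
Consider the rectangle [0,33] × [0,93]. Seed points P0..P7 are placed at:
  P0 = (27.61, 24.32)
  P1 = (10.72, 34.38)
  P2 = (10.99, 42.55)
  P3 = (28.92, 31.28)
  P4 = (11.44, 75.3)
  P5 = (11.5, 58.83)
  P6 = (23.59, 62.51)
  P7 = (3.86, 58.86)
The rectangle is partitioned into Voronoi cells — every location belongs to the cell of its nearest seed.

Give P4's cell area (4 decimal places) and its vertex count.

1. box [0,33]×[0,93]: [(0, 0) (33, 0) (33, 93) (0, 93)]
2. ⊥bis P4·P0 via (19.525,49.81): [(0, 43.617) (33, 54.084) (33, 93) (0, 93)]  |A|=1456.9328
3. ⊥bis P4·P1 via (11.08,54.84): [(0, 55.035) (33, 54.4543) (33, 93) (0, 93)]  |A|=1262.4271
4. ⊥bis P4·P2 via (11.215,58.925): [(0, 59.0791) (33, 58.6257) (33, 93) (0, 93)]  |A|=1126.8714
5. ⊥bis P4·P3 via (20.18,53.29): [(0, 59.0791) (33, 58.6257) (33, 93) (0, 93)]  |A|=1126.8714
6. ⊥bis P4·P5 via (11.47,67.065): [(0, 67.0232) (33, 67.1434) (33, 93) (0, 93)]  |A|=855.2503
7. ⊥bis P4·P6 via (17.515,68.905): [(0, 67.0232) (15.5939, 67.08) (33, 83.6151) (33, 93) (0, 93)]  |A|=711.8961
8. ⊥bis P4·P7 via (7.65,67.08): [(0, 70.6072) (7.7122, 67.0513) (15.5939, 67.08) (33, 83.6151) (33, 93) (0, 93)]  |A|=698.0759
9. canonical 6-gon: [(0, 70.6072) (7.7122, 67.0513) (15.5939, 67.08) (33, 83.6151) (33, 93) (0, 93)]
10. shoelace: 698.0759

Area of P4's cell: 698.0759 (6 vertices)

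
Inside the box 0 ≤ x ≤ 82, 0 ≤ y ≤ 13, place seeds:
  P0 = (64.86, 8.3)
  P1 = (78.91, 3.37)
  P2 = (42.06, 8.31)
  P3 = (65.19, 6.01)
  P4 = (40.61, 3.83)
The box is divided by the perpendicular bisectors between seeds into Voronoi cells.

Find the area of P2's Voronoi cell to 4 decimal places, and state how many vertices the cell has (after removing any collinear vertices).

Area of P2's cell: 181.4689 (4 vertices)

1. box [0,82]×[0,13]: [(0, 0) (82, 0) (82, 13) (0, 13)]
2. ⊥bis P2·P0 via (53.46,8.305): [(0, 0) (53.4564, 0) (53.4621, 13) (0, 13)]  |A|=694.9697
3. ⊥bis P2·P1 via (60.485,5.84): [(0, 0) (53.4564, 0) (53.4621, 13) (0, 13)]  |A|=694.9697
4. ⊥bis P2·P3 via (53.625,7.16): [(0, 0) (52.913, 0) (53.4588, 5.4882) (53.4621, 13) (0, 13)]  |A|=693.4787
5. ⊥bis P2·P4 via (41.335,6.07): [(53.1368, 2.2502) (53.4588, 5.4882) (53.4621, 13) (19.9237, 13)]  |A|=181.4689
6. canonical 4-gon: [(53.1368, 2.2502) (53.4588, 5.4882) (53.4621, 13) (19.9237, 13)]
7. shoelace: 181.4689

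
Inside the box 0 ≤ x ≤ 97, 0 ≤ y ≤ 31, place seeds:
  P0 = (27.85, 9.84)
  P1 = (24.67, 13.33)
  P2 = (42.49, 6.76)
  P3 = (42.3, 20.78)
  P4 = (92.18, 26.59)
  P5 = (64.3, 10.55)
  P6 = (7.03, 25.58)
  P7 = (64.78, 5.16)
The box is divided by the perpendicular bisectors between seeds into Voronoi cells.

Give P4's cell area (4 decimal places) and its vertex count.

Area of P4's cell: 517.4005 (5 vertices)

1. box [0,97]×[0,31]: [(0, 0) (97, 0) (97, 31) (0, 31)]
2. ⊥bis P4·P0 via (60.015,18.215): [(64.7578, 0) (97, 0) (97, 31) (56.6861, 31)]  |A|=1124.6204
3. ⊥bis P4·P1 via (58.425,19.96): [(64.7578, 0) (97, 0) (97, 31) (56.6861, 31)]  |A|=1124.6204
4. ⊥bis P4·P2 via (67.335,16.675): [(73.9896, 0) (97, 0) (97, 31) (61.6183, 31)]  |A|=905.0787
5. ⊥bis P4·P3 via (67.24,23.685): [(68.3539, 14.1218) (73.9896, 0) (97, 0) (97, 31) (66.388, 31)]  |A|=864.8268
6. ⊥bis P4·P5 via (78.24,18.57): [(88.9237, 0) (97, 0) (97, 31) (71.0887, 31)]  |A|=526.8065
7. ⊥bis P4·P6 via (49.605,26.085): [(88.9237, 0) (97, 0) (97, 31) (71.0887, 31)]  |A|=526.8065
8. ⊥bis P4·P7 via (78.48,15.875): [(83.4364, 9.5378) (90.8961, 0) (97, 0) (97, 31) (71.0887, 31)]  |A|=517.4005
9. canonical 5-gon: [(83.4364, 9.5378) (90.8961, 0) (97, 0) (97, 31) (71.0887, 31)]
10. shoelace: 517.4005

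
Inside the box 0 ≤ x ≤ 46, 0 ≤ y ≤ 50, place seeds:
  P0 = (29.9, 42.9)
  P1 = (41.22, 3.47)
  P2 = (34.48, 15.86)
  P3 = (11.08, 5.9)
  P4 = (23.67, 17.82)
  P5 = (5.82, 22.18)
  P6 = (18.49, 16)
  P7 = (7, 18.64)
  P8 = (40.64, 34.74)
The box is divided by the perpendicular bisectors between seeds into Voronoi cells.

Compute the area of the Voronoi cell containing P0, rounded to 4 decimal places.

1. box [0,46]×[0,50]: [(0, 0) (46, 0) (46, 50) (0, 50)]
2. ⊥bis P0·P1 via (35.56,23.185): [(0, 12.976) (46, 26.1822) (46, 50) (0, 50)]  |A|=1399.3597
3. ⊥bis P0·P2 via (32.19,29.38): [(0, 23.9277) (46, 31.7191) (46, 50) (0, 50)]  |A|=1020.1232
4. ⊥bis P0·P3 via (20.49,24.4): [(0, 34.8222) (16.068, 26.6493) (46, 31.7191) (46, 50) (0, 50)]  |A|=932.5969
5. ⊥bis P0·P4 via (26.785,30.36): [(0, 37.0135) (31.322, 29.233) (46, 31.7191) (46, 50) (0, 50)]  |A|=815.1858
6. ⊥bis P0·P5 via (17.86,32.54): [(17.8195, 32.5871) (31.322, 29.233) (46, 31.7191) (46, 50) (2.8363, 50)]  |A|=674.7858
7. ⊥bis P0·P6 via (24.195,29.45): [(17.8195, 32.5871) (31.322, 29.233) (46, 31.7191) (46, 50) (2.8363, 50)]  |A|=674.7858
8. ⊥bis P0·P7 via (18.45,30.77): [(17.8195, 32.5871) (31.322, 29.233) (46, 31.7191) (46, 50) (2.8363, 50)]  |A|=674.7858
9. ⊥bis P0·P8 via (35.27,38.82): [(17.8195, 32.5871) (28.5157, 29.9301) (43.7643, 50) (2.8363, 50)]  |A|=483.9315
10. canonical 4-gon: [(17.8195, 32.5871) (28.5157, 29.9301) (43.7643, 50) (2.8363, 50)]
11. shoelace: 483.9315

Area of P0's cell: 483.9315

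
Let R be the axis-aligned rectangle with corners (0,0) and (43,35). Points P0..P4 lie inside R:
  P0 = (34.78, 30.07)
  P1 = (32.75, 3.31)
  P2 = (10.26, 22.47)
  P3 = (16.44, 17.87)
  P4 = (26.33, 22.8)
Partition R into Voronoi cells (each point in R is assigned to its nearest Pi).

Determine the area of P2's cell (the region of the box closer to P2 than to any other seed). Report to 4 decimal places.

Area of P2's cell: 373.2124

1. box [0,43]×[0,35]: [(0, 0) (43, 0) (43, 35) (0, 35)]
2. ⊥bis P2·P0 via (22.52,26.27): [(0, 0) (30.6624, 0) (19.8141, 35) (0, 35)]  |A|=883.3395
3. ⊥bis P2·P1 via (21.505,12.89): [(0, 0) (10.5236, 0) (25.2901, 17.3329) (19.8141, 35) (0, 35)]  |A|=708.8071
4. ⊥bis P2·P3 via (13.35,20.17): [(0, 2.2346) (21.159, 30.6612) (19.8141, 35) (0, 35)]  |A|=389.6263
5. ⊥bis P2·P4 via (18.295,22.635): [(0, 2.2346) (18.2115, 26.7013) (18.0411, 35) (0, 35)]  |A|=373.2124
6. canonical 4-gon: [(0, 2.2346) (18.2115, 26.7013) (18.0411, 35) (0, 35)]
7. shoelace: 373.2124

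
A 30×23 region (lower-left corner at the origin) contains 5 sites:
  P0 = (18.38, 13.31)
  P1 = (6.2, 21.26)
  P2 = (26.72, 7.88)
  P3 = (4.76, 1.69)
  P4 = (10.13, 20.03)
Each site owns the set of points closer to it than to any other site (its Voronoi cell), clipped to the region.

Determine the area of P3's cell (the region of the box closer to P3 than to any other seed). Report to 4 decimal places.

Area of P3's cell: 148.8794

1. box [0,30]×[0,23]: [(0, 0) (30, 0) (30, 23) (0, 23)]
2. ⊥bis P3·P0 via (11.57,7.5): [(0, 21.0614) (0, 0) (17.9687, 0)]  |A|=189.2227
3. ⊥bis P3·P1 via (5.48,11.475): [(8.3595, 11.2631) (0, 11.8782) (0, 0) (17.9687, 0)]  |A|=150.8395
4. ⊥bis P3·P2 via (15.74,4.785): [(16.6546, 1.5402) (8.3595, 11.2631) (0, 11.8782) (0, 0) (17.0888, 0)]  |A|=150.1619
5. ⊥bis P3·P4 via (7.445,10.86): [(16.6546, 1.5402) (9.1224, 10.3688) (5.2992, 11.4883) (0, 11.8782) (0, 0) (17.0888, 0)]  |A|=148.8794
6. canonical 6-gon: [(16.6546, 1.5402) (9.1224, 10.3688) (5.2992, 11.4883) (0, 11.8782) (0, 0) (17.0888, 0)]
7. shoelace: 148.8794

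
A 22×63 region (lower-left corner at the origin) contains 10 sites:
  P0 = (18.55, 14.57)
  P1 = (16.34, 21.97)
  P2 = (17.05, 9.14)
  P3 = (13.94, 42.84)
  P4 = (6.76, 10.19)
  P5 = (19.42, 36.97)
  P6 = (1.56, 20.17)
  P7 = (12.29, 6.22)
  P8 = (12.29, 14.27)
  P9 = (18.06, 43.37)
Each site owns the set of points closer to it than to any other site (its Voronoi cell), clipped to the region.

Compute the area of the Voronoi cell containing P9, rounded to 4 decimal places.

1. box [0,22]×[0,63]: [(0, 0) (22, 0) (22, 63) (0, 63)]
2. ⊥bis P9·P0 via (18.305,28.97): [(0, 28.6586) (22, 29.0329) (22, 63) (0, 63)]  |A|=751.3943
3. ⊥bis P9·P1 via (17.2,32.67): [(0, 34.0524) (22, 32.2842) (22, 63) (0, 63)]  |A|=656.297
4. ⊥bis P9·P2 via (17.555,26.255): [(0, 34.0524) (22, 32.2842) (22, 63) (0, 63)]  |A|=656.297
5. ⊥bis P9·P3 via (16,43.105): [(17.3439, 32.6584) (22, 32.2842) (22, 63) (13.4407, 63)]  |A|=201.36
6. ⊥bis P9·P4 via (12.41,26.78): [(17.3439, 32.6584) (22, 32.2842) (22, 63) (13.4407, 63)]  |A|=201.36
7. ⊥bis P9·P5 via (18.74,40.17): [(16.4404, 39.6813) (22, 40.8627) (22, 63) (13.4407, 63)]  |A|=161.3327
8. ⊥bis P9·P6 via (9.81,31.77): [(16.4404, 39.6813) (22, 40.8627) (22, 63) (13.4407, 63)]  |A|=161.3327
9. ⊥bis P9·P7 via (15.175,24.795): [(16.4404, 39.6813) (22, 40.8627) (22, 63) (13.4407, 63)]  |A|=161.3327
10. ⊥bis P9·P8 via (15.175,28.82): [(16.4404, 39.6813) (22, 40.8627) (22, 63) (13.4407, 63)]  |A|=161.3327
11. canonical 4-gon: [(16.4404, 39.6813) (22, 40.8627) (22, 63) (13.4407, 63)]
12. shoelace: 161.3327

Area of P9's cell: 161.3327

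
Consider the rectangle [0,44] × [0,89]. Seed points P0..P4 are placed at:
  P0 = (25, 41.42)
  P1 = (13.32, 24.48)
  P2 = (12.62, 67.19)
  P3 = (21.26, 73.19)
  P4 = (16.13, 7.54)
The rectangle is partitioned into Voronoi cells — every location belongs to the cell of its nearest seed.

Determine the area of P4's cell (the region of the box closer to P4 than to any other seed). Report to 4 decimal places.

1. box [0,44]×[0,89]: [(0, 0) (44, 0) (44, 89) (0, 89)]
2. ⊥bis P4·P0 via (20.565,24.48): [(0, 29.864) (0, 0) (44, 0) (44, 18.3446)]  |A|=1060.5895
3. ⊥bis P4·P1 via (14.725,16.01): [(38.1042, 19.8881) (0, 13.5674) (0, 0) (44, 0) (44, 18.3446)]  |A|=750.1047
4. ⊥bis P4·P2 via (14.375,37.365): [(38.1042, 19.8881) (0, 13.5674) (0, 0) (44, 0) (44, 18.3446)]  |A|=750.1047
5. ⊥bis P4·P3 via (18.695,40.365): [(38.1042, 19.8881) (0, 13.5674) (0, 0) (44, 0) (44, 18.3446)]  |A|=750.1047
6. canonical 5-gon: [(38.1042, 19.8881) (0, 13.5674) (0, 0) (44, 0) (44, 18.3446)]
7. shoelace: 750.1047

Area of P4's cell: 750.1047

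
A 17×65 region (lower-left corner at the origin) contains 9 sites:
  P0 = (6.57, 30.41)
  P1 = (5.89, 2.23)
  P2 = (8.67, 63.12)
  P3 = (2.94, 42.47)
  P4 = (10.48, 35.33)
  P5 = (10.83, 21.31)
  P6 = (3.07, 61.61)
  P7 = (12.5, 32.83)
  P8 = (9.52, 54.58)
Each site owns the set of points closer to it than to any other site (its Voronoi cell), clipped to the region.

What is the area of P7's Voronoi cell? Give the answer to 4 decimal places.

1. box [0,17]×[0,65]: [(0, 0) (17, 0) (17, 65) (0, 65)]
2. ⊥bis P7·P0 via (9.535,31.62): [(0, 54.9847) (17, 13.3277) (17, 65) (0, 65)]  |A|=524.345
3. ⊥bis P7·P1 via (9.195,17.53): [(0, 54.9847) (15.8738, 16.0873) (17, 15.844) (17, 65) (0, 65)]  |A|=522.928
4. ⊥bis P7·P2 via (10.585,47.975): [(3.2396, 47.0462) (15.8738, 16.0873) (17, 15.844) (17, 48.7861)]  |A|=242.5437
5. ⊥bis P7·P3 via (7.72,37.65): [(7.2603, 37.1941) (15.8738, 16.0873) (17, 15.844) (17, 46.853)]  |A|=161.8471
6. ⊥bis P7·P4 via (11.49,34.08): [(9.2648, 32.2821) (15.8738, 16.0873) (17, 15.844) (17, 38.5321)]  |A|=96.0634
7. ⊥bis P7·P5 via (11.665,27.07): [(9.2648, 32.2821) (11.3747, 27.1121) (17, 26.2966) (17, 38.5321)]  |A|=61.0029
8. ⊥bis P7·P6 via (7.785,47.22): [(9.2648, 32.2821) (11.3747, 27.1121) (17, 26.2966) (17, 38.5321)]  |A|=61.0029
9. ⊥bis P7·P8 via (11.01,43.705): [(9.2648, 32.2821) (11.3747, 27.1121) (17, 26.2966) (17, 38.5321)]  |A|=61.0029
10. canonical 4-gon: [(9.2648, 32.2821) (11.3747, 27.1121) (17, 26.2966) (17, 38.5321)]
11. shoelace: 61.0029

Area of P7's cell: 61.0029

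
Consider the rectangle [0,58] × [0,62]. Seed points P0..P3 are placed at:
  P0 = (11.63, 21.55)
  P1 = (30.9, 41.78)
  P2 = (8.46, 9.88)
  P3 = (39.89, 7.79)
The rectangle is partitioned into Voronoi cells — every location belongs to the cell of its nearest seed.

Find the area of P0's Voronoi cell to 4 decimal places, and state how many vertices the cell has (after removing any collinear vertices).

1. box [0,58]×[0,62]: [(0, 0) (58, 0) (58, 62) (0, 62)]
2. ⊥bis P0·P1 via (21.265,31.665): [(0, 51.9209) (0, 0) (54.5075, 0)]  |A|=1415.0388
3. ⊥bis P0·P2 via (10.045,15.715): [(49.1656, 5.0884) (0, 51.9209) (0, 18.4436)]  |A|=822.9654
4. ⊥bis P0·P3 via (25.76,14.67): [(24.3737, 11.8228) (29.9889, 23.3551) (0, 51.9209) (0, 18.4436)]  |A|=661.1039
5. canonical 4-gon: [(24.3737, 11.8228) (29.9889, 23.3551) (0, 51.9209) (0, 18.4436)]
6. shoelace: 661.1039

Area of P0's cell: 661.1039 (4 vertices)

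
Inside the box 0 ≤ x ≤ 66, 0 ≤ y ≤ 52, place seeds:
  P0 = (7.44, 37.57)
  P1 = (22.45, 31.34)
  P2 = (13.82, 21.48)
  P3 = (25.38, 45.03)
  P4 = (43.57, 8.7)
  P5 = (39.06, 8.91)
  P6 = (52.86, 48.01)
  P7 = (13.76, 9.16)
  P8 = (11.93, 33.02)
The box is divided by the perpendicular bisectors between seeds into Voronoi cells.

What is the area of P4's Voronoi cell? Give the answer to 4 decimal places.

Area of P4's cell: 659.1423

1. box [0,66]×[0,52]: [(0, 0) (66, 0) (66, 52) (0, 52)]
2. ⊥bis P4·P0 via (25.505,23.135): [(7.0188, 0) (66, 0) (66, 52) (48.5698, 52)]  |A|=1986.6962
3. ⊥bis P4·P1 via (33.01,20.02): [(11.5492, 0) (66, 0) (66, 50.7951)]  |A|=1382.9184
4. ⊥bis P4·P2 via (28.695,15.09): [(29.3435, 16.5997) (22.2126, 0) (66, 0) (66, 50.7951)]  |A|=1294.4132
5. ⊥bis P4·P3 via (34.475,26.865): [(47.1513, 33.2119) (29.3435, 16.5997) (22.2126, 0) (66, 0) (66, 42.6492)]  |A|=1217.643
6. ⊥bis P4·P5 via (41.315,8.805): [(47.1513, 33.2119) (42.238, 28.6285) (40.905, 0) (66, 0) (66, 42.6492)]  |A|=885.9414
7. ⊥bis P4·P6 via (48.215,28.355): [(43.2122, 29.5373) (42.238, 28.6285) (40.905, 0) (66, 0) (66, 24.1519)]  |A|=659.1423
8. ⊥bis P4·P7 via (28.665,8.93): [(43.2122, 29.5373) (42.238, 28.6285) (40.905, 0) (66, 0) (66, 24.1519)]  |A|=659.1423
9. ⊥bis P4·P8 via (27.75,20.86): [(43.2122, 29.5373) (42.238, 28.6285) (40.905, 0) (66, 0) (66, 24.1519)]  |A|=659.1423
10. canonical 5-gon: [(43.2122, 29.5373) (42.238, 28.6285) (40.905, 0) (66, 0) (66, 24.1519)]
11. shoelace: 659.1423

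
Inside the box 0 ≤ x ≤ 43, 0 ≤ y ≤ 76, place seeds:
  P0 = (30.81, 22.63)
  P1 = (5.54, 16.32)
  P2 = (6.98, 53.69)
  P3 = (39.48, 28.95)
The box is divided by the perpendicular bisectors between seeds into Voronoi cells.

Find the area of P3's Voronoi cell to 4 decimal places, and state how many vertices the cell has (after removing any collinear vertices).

Area of P3's cell: 508.8202 (3 vertices)

1. box [0,43]×[0,76]: [(0, 0) (43, 0) (43, 76) (0, 76)]
2. ⊥bis P3·P0 via (35.145,25.79): [(0, 74.0032) (43, 15.0142) (43, 76) (0, 76)]  |A|=1354.1261
3. ⊥bis P3·P1 via (22.51,22.635): [(6.9346, 64.49) (43, 15.0142) (43, 76) (2.6514, 76)]  |A|=1331.9435
4. ⊥bis P3·P2 via (23.23,41.32): [(23.5336, 41.7189) (43, 15.0142) (43, 67.2911)]  |A|=508.8202
5. canonical 3-gon: [(23.5336, 41.7189) (43, 15.0142) (43, 67.2911)]
6. shoelace: 508.8202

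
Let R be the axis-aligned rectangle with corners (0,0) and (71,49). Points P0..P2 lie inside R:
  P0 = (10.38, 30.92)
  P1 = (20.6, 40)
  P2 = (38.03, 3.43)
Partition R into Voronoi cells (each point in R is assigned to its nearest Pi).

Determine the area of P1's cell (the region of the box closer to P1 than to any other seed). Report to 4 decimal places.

1. box [0,71]×[0,49]: [(0, 0) (71, 0) (71, 49) (0, 49)]
2. ⊥bis P1·P0 via (15.49,35.46): [(46.9946, 0) (71, 0) (71, 49) (3.4603, 49)]  |A|=2242.8547
3. ⊥bis P1·P2 via (29.315,21.715): [(28.1817, 21.1748) (71, 41.5829) (71, 49) (3.4603, 49)]  |A|=1098.4443
4. canonical 4-gon: [(28.1817, 21.1748) (71, 41.5829) (71, 49) (3.4603, 49)]
5. shoelace: 1098.4443

Area of P1's cell: 1098.4443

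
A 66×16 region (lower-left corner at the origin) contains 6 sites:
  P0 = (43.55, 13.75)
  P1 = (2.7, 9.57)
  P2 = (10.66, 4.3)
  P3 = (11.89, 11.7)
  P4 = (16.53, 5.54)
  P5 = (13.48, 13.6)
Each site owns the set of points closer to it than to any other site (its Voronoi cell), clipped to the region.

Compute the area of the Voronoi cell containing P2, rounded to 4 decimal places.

Area of P2's cell: 73.3128

1. box [0,66]×[0,16]: [(0, 0) (66, 0) (66, 16) (0, 16)]
2. ⊥bis P2·P0 via (27.105,9.025): [(0, 0) (29.6981, 0) (25.1009, 16) (0, 16)]  |A|=438.3921
3. ⊥bis P2·P1 via (6.68,6.935): [(2.0886, 0) (29.6981, 0) (25.1009, 16) (12.6816, 16)]  |A|=320.2306
4. ⊥bis P2·P3 via (11.275,8): [(7.7707, 8.5825) (2.0886, 0) (29.6981, 0) (28.2082, 5.1854)]  |A|=168.9366
5. ⊥bis P2·P4 via (13.595,4.92): [(13.0051, 7.7124) (7.7707, 8.5825) (2.0886, 0) (14.6343, 0)]  |A|=73.3128
6. ⊥bis P2·P5 via (12.07,8.95): [(13.0051, 7.7124) (7.7707, 8.5825) (2.0886, 0) (14.6343, 0)]  |A|=73.3128
7. canonical 4-gon: [(13.0051, 7.7124) (7.7707, 8.5825) (2.0886, 0) (14.6343, 0)]
8. shoelace: 73.3128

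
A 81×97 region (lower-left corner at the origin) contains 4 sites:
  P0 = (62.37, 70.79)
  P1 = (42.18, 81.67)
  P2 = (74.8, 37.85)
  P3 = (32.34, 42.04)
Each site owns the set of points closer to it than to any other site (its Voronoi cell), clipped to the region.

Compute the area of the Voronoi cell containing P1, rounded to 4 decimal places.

Area of P1's cell: 1731.1911

1. box [0,81]×[0,97]: [(0, 0) (81, 0) (81, 97) (0, 97)]
2. ⊥bis P1·P0 via (52.275,76.23): [(0, 0) (11.1961, 0) (63.4676, 97) (0, 97)]  |A|=3621.1885
3. ⊥bis P1·P2 via (58.49,59.76): [(0, 16.2195) (33.2912, 41.0018) (63.4676, 97) (0, 97)]  |A|=3121.6742
4. ⊥bis P1·P3 via (37.26,61.855): [(0, 71.1065) (43.6708, 60.2632) (63.4676, 97) (0, 97)]  |A|=1731.1911
5. canonical 4-gon: [(0, 71.1065) (43.6708, 60.2632) (63.4676, 97) (0, 97)]
6. shoelace: 1731.1911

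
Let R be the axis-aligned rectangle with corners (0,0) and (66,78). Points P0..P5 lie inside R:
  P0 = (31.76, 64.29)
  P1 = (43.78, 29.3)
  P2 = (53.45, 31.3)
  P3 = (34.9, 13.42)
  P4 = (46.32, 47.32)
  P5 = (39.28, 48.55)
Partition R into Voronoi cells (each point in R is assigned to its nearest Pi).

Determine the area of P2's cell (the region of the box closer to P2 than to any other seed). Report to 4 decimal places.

1. box [0,66]×[0,78]: [(0, 0) (66, 0) (66, 78) (0, 78)]
2. ⊥bis P2·P0 via (42.605,47.795): [(0, 19.7834) (0, 0) (66, 0) (66, 63.1766)]  |A|=2737.6788
3. ⊥bis P2·P1 via (48.615,30.3): [(44.7103, 49.1792) (54.8818, 0) (66, 0) (66, 63.1766)]  |A|=945.8966
4. ⊥bis P2·P3 via (44.175,22.36): [(44.7103, 49.1792) (51.9188, 14.326) (65.7274, 0) (66, 0) (66, 63.1766)]  |A|=868.2097
5. ⊥bis P2·P4 via (49.885,39.31): [(47.0156, 38.0329) (51.9188, 14.326) (65.7274, 0) (66, 0) (66, 46.4823)]  |A|=574.9602
6. ⊥bis P2·P5 via (46.365,39.925): [(47.0156, 38.0329) (51.9188, 14.326) (65.7274, 0) (66, 0) (66, 46.4823)]  |A|=574.9602
7. canonical 5-gon: [(47.0156, 38.0329) (51.9188, 14.326) (65.7274, 0) (66, 0) (66, 46.4823)]
8. shoelace: 574.9602

Area of P2's cell: 574.9602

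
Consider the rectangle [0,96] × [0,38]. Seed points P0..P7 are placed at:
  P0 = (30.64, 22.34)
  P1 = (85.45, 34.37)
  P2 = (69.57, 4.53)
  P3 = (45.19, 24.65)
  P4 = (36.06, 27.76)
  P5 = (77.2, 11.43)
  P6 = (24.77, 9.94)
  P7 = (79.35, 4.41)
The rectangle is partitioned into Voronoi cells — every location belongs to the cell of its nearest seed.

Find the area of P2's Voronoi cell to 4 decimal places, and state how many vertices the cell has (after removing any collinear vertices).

Area of P2's cell: 337.8604 (5 vertices)

1. box [0,96]×[0,38]: [(0, 0) (96, 0) (96, 38) (0, 38)]
2. ⊥bis P2·P0 via (50.105,13.435): [(43.9587, 0) (96, 0) (96, 38) (61.3432, 38)]  |A|=1647.2651
3. ⊥bis P2·P1 via (77.51,19.45): [(57.6837, 30.001) (43.9587, 0) (96, 0) (96, 9.6101)]  |A|=964.7581
4. ⊥bis P2·P3 via (57.38,14.59): [(66.3098, 25.4105) (45.3394, 0) (96, 0) (96, 9.6101)]  |A|=786.3187
5. ⊥bis P2·P4 via (52.815,16.145): [(66.3098, 25.4105) (45.3394, 0) (96, 0) (96, 9.6101)]  |A|=786.3187
6. ⊥bis P2·P5 via (73.385,7.98): [(62.1645, 20.3876) (45.3394, 0) (80.6015, 0)]  |A|=359.4546
7. ⊥bis P2·P6 via (47.17,7.235): [(62.1645, 20.3876) (46.4603, 1.3583) (46.2963, 0) (80.6015, 0)]  |A|=358.8047
8. ⊥bis P2·P7 via (74.46,4.47): [(74.4881, 6.7602) (62.1645, 20.3876) (46.4603, 1.3583) (46.2963, 0) (74.4052, 0)]  |A|=337.8604
9. canonical 5-gon: [(74.4881, 6.7602) (62.1645, 20.3876) (46.4603, 1.3583) (46.2963, 0) (74.4052, 0)]
10. shoelace: 337.8604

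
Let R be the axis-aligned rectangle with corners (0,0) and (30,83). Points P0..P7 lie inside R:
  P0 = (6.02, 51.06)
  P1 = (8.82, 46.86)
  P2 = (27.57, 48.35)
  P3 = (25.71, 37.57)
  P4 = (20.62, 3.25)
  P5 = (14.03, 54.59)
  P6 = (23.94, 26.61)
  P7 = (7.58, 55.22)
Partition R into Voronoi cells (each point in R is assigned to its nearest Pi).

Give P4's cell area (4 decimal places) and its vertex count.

1. box [0,30]×[0,83]: [(0, 0) (30, 0) (30, 83) (0, 83)]
2. ⊥bis P4·P0 via (13.32,27.155): [(0, 23.0874) (0, 0) (30, 0) (30, 32.2487)]  |A|=830.0409
3. ⊥bis P4·P1 via (14.72,25.055): [(0, 21.0721) (0, 0) (30, 0) (30, 29.1895)]  |A|=753.9229
4. ⊥bis P4·P2 via (24.095,25.8): [(19.8761, 26.4501) (0, 21.0721) (0, 0) (30, 0) (30, 24.89)]  |A|=732.1594
5. ⊥bis P4·P3 via (23.165,20.41): [(6.6212, 22.8636) (0, 21.0721) (0, 0) (30, 0) (30, 19.3963)]  |A|=639.4465
6. ⊥bis P4·P5 via (17.325,28.92): [(6.6212, 22.8636) (0, 21.0721) (0, 0) (30, 0) (30, 19.3963)]  |A|=639.4465
7. ⊥bis P4·P6 via (22.28,14.93): [(0, 18.0965) (0, 0) (30, 0) (30, 13.8328)]  |A|=478.9397
8. ⊥bis P4·P7 via (14.1,29.235): [(0, 18.0965) (0, 0) (30, 0) (30, 13.8328)]  |A|=478.9397
9. canonical 4-gon: [(0, 18.0965) (0, 0) (30, 0) (30, 13.8328)]
10. shoelace: 478.9397

Area of P4's cell: 478.9397 (4 vertices)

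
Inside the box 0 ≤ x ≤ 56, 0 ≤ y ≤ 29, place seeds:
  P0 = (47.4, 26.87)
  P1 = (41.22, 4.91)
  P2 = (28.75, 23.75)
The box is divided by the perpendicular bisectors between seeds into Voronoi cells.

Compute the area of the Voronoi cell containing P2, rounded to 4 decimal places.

1. box [0,56]×[0,29]: [(0, 0) (56, 0) (56, 29) (0, 29)]
2. ⊥bis P2·P0 via (38.075,25.31): [(0, 0) (42.3092, 0) (37.4577, 29) (0, 29)]  |A|=1156.6194
3. ⊥bis P2·P1 via (34.985,14.33): [(0, 0) (13.3349, 0) (39.4207, 17.2659) (37.4577, 29) (0, 29)]  |A|=906.485
4. canonical 5-gon: [(0, 0) (13.3349, 0) (39.4207, 17.2659) (37.4577, 29) (0, 29)]
5. shoelace: 906.485

Area of P2's cell: 906.4850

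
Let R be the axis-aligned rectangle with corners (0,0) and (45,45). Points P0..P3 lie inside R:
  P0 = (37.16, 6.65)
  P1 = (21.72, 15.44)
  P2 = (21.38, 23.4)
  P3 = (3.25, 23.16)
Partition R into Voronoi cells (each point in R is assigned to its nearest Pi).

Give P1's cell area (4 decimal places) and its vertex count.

Area of P1's cell: 394.0893 (4 vertices)

1. box [0,45]×[0,45]: [(0, 0) (45, 0) (45, 45) (0, 45)]
2. ⊥bis P1·P0 via (29.44,11.045): [(0, 0) (23.1521, 0) (45, 38.3768) (45, 45) (0, 45)]  |A|=1605.7734
3. ⊥bis P1·P2 via (21.55,19.42): [(0, 18.4995) (0, 0) (23.1521, 0) (34.5234, 19.9741)]  |A|=550.5543
4. ⊥bis P1·P3 via (12.485,19.3): [(12.3713, 19.0279) (4.4181, 0) (23.1521, 0) (34.5234, 19.9741)]  |A|=394.0893
5. canonical 4-gon: [(12.3713, 19.0279) (4.4181, 0) (23.1521, 0) (34.5234, 19.9741)]
6. shoelace: 394.0893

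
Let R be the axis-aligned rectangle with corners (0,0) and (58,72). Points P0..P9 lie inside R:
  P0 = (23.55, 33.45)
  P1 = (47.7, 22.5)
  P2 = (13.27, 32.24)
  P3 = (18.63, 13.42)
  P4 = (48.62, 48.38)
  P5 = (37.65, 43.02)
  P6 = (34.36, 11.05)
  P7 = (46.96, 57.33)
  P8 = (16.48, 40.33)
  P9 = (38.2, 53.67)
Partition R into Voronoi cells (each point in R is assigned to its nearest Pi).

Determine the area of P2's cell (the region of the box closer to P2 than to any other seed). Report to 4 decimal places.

1. box [0,58]×[0,72]: [(0, 0) (58, 0) (58, 72) (0, 72)]
2. ⊥bis P2·P0 via (18.41,32.845): [(0, 0) (22.276, 0) (13.8013, 72) (0, 72)]  |A|=1298.7823
3. ⊥bis P2·P1 via (30.485,27.37): [(0, 0) (22.276, 0) (13.8013, 72) (0, 72)]  |A|=1298.7823
4. ⊥bis P2·P3 via (15.95,22.83): [(0, 18.2874) (19.4708, 23.8327) (13.8013, 72) (0, 72)]  |A|=855.2985
5. ⊥bis P2·P4 via (30.945,40.31): [(0, 18.2874) (19.4708, 23.8327) (13.8013, 72) (0, 72)]  |A|=855.2985
6. ⊥bis P2·P5 via (25.46,37.63): [(0, 18.2874) (19.4708, 23.8327) (15.085, 61.0942) (10.2628, 72) (0, 72)]  |A|=836.0032
7. ⊥bis P2·P6 via (23.815,21.645): [(0, 18.2874) (19.4708, 23.8327) (15.085, 61.0942) (10.2628, 72) (0, 72)]  |A|=836.0032
8. ⊥bis P2·P7 via (30.115,44.785): [(0, 18.2874) (19.4708, 23.8327) (15.085, 61.0942) (10.8702, 70.6263) (9.8471, 72) (0, 72)]  |A|=835.7178
9. ⊥bis P2·P8 via (14.875,36.285): [(0, 42.1872) (0, 18.2874) (19.4708, 23.8327) (18.1584, 34.9822)]  |A|=329.1746
10. ⊥bis P2·P9 via (25.735,42.955): [(0, 42.1872) (0, 18.2874) (19.4708, 23.8327) (18.1584, 34.9822)]  |A|=329.1746
11. canonical 4-gon: [(0, 42.1872) (0, 18.2874) (19.4708, 23.8327) (18.1584, 34.9822)]
12. shoelace: 329.1746

Area of P2's cell: 329.1746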